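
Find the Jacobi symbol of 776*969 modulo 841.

1

By multiplicativity, (776·969/841) = (776/841)·(969/841).
First factor (776/841):
Factor out 2: 776 = 2^3·97. Since 841 ≡ 1 (mod 8), (2/841) = +1, and (2/841)^3 = +1. Now have (97/841).
97 ≡ 1 (mod 4), so quadratic reciprocity gives (97/841) = (841/97). Reduce: 841 ≡ 65 (mod 97). Now have (65/97).
65 ≡ 1 (mod 4), so quadratic reciprocity gives (65/97) = (97/65). Reduce: 97 ≡ 32 (mod 65). Now have (32/65).
Factor out 2: 32 = 2^5. Since 65 ≡ 1 (mod 8), (2/65) = +1, and (2/65)^5 = +1. Now have (1/65).
(1/65) = 1. Collecting the sign factors: 1.
Second factor (969/841):
Reduce the numerator: 969 ≡ 128 (mod 841), so (969/841) = (128/841).
Factor out 2: 128 = 2^7. Since 841 ≡ 1 (mod 8), (2/841) = +1, and (2/841)^7 = +1. Now have (1/841).
(1/841) = 1. Collecting the sign factors: 1.
Product: (1)·(1) = 1.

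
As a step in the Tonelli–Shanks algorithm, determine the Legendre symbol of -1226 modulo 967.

-1

(-1226/967)
  = -(1226/967)    [967 ≡ 3 mod 4 ⇒ (-1/967) = -1]
  = -(259/967)    [1226 ≡ 259 mod 967]
  = (967/259)    [QR: both ≡ 3 mod 4, sign flips]
  = (190/259)    [967 ≡ 190 mod 259]
  = -(95/259)    [259 ≡ 3 mod 8 ⇒ (2/259) = -1]
  = (259/95)    [QR: both ≡ 3 mod 4, sign flips]
  = (69/95)    [259 ≡ 69 mod 95]
  = (95/69)    [QR: 69 ≡ 1 mod 4, sign kept]
  = (26/69)    [95 ≡ 26 mod 69]
  = -(13/69)    [69 ≡ 5 mod 8 ⇒ (2/69) = -1]
  = -(69/13)    [QR: 13 ≡ 1 mod 4, sign kept]
  = -(4/13)    [69 ≡ 4 mod 13]
  = -(1/13)    [13 ≡ 5 mod 8 ⇒ (2/13)^2 = +1]
  = -1    [(1/13) = 1]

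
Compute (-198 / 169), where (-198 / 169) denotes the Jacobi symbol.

1

Reduce the numerator: -198 ≡ 140 (mod 169), so (-198 / 169) = (140 / 169).
Factor out 2: 140 = 2^2·35. Since 169 ≡ 1 (mod 8), (2 / 169) = +1, and (2 / 169)^2 = +1. Now have (35 / 169).
169 ≡ 1 (mod 4), so quadratic reciprocity gives (35 / 169) = (169 / 35). Reduce: 169 ≡ 29 (mod 35). Now have (29 / 35).
29 ≡ 1 (mod 4), so quadratic reciprocity gives (29 / 35) = (35 / 29). Reduce: 35 ≡ 6 (mod 29). Now have (6 / 29).
Factor out 2: 6 = 2·3. Since 29 ≡ 5 (mod 8), (2 / 29) = -1. Now have -(3 / 29).
29 ≡ 1 (mod 4), so quadratic reciprocity gives (3 / 29) = (29 / 3). Reduce: 29 ≡ 2 (mod 3). Now have -(2 / 3).
Factor out 2: 2 = 2. Since 3 ≡ 3 (mod 8), (2 / 3) = -1. Now have (1 / 3).
(1 / 3) = 1. Collecting the sign factors: 1.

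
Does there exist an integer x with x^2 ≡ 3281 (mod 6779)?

3281 ≡ 1 (mod 4), so quadratic reciprocity gives (3281/6779) = (6779/3281). Reduce: 6779 ≡ 217 (mod 3281). Now have (217/3281).
217 ≡ 1 (mod 4), so quadratic reciprocity gives (217/3281) = (3281/217). Reduce: 3281 ≡ 26 (mod 217). Now have (26/217).
Factor out 2: 26 = 2·13. Since 217 ≡ 1 (mod 8), (2/217) = +1. Now have (13/217).
13 ≡ 1 (mod 4), so quadratic reciprocity gives (13/217) = (217/13). Reduce: 217 ≡ 9 (mod 13). Now have (9/13).
9 ≡ 1 (mod 4), so quadratic reciprocity gives (9/13) = (13/9). Reduce: 13 ≡ 4 (mod 9). Now have (4/9).
Factor out 2: 4 = 2^2. Since 9 ≡ 1 (mod 8), (2/9) = +1, and (2/9)^2 = +1. Now have (1/9).
(1/9) = 1. Collecting the sign factors: 1.
(3281/6779) = 1, and 6779 is prime, so 3281 is a quadratic residue mod 6779.

yes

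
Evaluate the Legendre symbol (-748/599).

1

Pull out -1: (-748/599) = (-1/599)·(748/599). Since 599 ≡ 3 (mod 4), (-1/599) = -1. Now have -(748/599).
Reduce the numerator: 748 ≡ 149 (mod 599), so (748/599) = (149/599).
149 ≡ 1 (mod 4), so quadratic reciprocity gives (149/599) = (599/149). Reduce: 599 ≡ 3 (mod 149). Now have -(3/149).
149 ≡ 1 (mod 4), so quadratic reciprocity gives (3/149) = (149/3). Reduce: 149 ≡ 2 (mod 3). Now have -(2/3).
Factor out 2: 2 = 2. Since 3 ≡ 3 (mod 8), (2/3) = -1. Now have (1/3).
(1/3) = 1. Collecting the sign factors: 1.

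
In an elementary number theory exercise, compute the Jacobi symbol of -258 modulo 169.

Reduce the numerator: -258 ≡ 80 (mod 169), so (-258 / 169) = (80 / 169).
Factor out 2: 80 = 2^4·5. Since 169 ≡ 1 (mod 8), (2 / 169) = +1, and (2 / 169)^4 = +1. Now have (5 / 169).
5 ≡ 1 (mod 4), so quadratic reciprocity gives (5 / 169) = (169 / 5). Reduce: 169 ≡ 4 (mod 5). Now have (4 / 5).
Factor out 2: 4 = 2^2. Since 5 ≡ 5 (mod 8), (2 / 5) = -1, and (2 / 5)^2 = +1. Now have (1 / 5).
(1 / 5) = 1. Collecting the sign factors: 1.

1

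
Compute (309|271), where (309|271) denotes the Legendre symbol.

-1

(309|271)
  = (38|271)    [309 ≡ 38 mod 271]
  = (19|271)    [271 ≡ 7 mod 8 ⇒ (2|271) = +1]
  = -(271|19)    [QR: both ≡ 3 mod 4, sign flips]
  = -(5|19)    [271 ≡ 5 mod 19]
  = -(19|5)    [QR: 5 ≡ 1 mod 4, sign kept]
  = -(4|5)    [19 ≡ 4 mod 5]
  = -(1|5)    [5 ≡ 5 mod 8 ⇒ (2|5)^2 = +1]
  = -1    [(1|5) = 1]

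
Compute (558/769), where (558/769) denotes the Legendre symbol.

Factor out 2: 558 = 2·279. Since 769 ≡ 1 (mod 8), (2/769) = +1. Now have (279/769).
769 ≡ 1 (mod 4), so quadratic reciprocity gives (279/769) = (769/279). Reduce: 769 ≡ 211 (mod 279). Now have (211/279).
Both 211 ≡ 3 and 279 ≡ 3 (mod 4), so reciprocity gives (211/279) = -(279/211). Reduce: 279 ≡ 68 (mod 211). Now have -(68/211).
Factor out 2: 68 = 2^2·17. Since 211 ≡ 3 (mod 8), (2/211) = -1, and (2/211)^2 = +1. Now have -(17/211).
17 ≡ 1 (mod 4), so quadratic reciprocity gives (17/211) = (211/17). Reduce: 211 ≡ 7 (mod 17). Now have -(7/17).
17 ≡ 1 (mod 4), so quadratic reciprocity gives (7/17) = (17/7). Reduce: 17 ≡ 3 (mod 7). Now have -(3/7).
Both 3 ≡ 3 and 7 ≡ 3 (mod 4), so reciprocity gives (3/7) = -(7/3). Reduce: 7 ≡ 1 (mod 3). Now have (1/3).
(1/3) = 1. Collecting the sign factors: 1.

1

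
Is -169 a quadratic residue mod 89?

Reduce the numerator: -169 ≡ 9 (mod 89), so (-169/89) = (9/89).
9 ≡ 1 (mod 4), so quadratic reciprocity gives (9/89) = (89/9). Reduce: 89 ≡ 8 (mod 9). Now have (8/9).
Factor out 2: 8 = 2^3. Since 9 ≡ 1 (mod 8), (2/9) = +1, and (2/9)^3 = +1. Now have (1/9).
(1/9) = 1. Collecting the sign factors: 1.
(-169/89) = 1, and 89 is prime, so -169 is a quadratic residue mod 89.

yes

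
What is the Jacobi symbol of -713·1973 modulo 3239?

1

By multiplicativity, (-713·1973/3239) = (-713/3239)·(1973/3239).
First factor (-713/3239):
(-713/3239)
  = (2526/3239)    [-713 ≡ 2526 mod 3239]
  = (1263/3239)    [3239 ≡ 7 mod 8 ⇒ (2/3239) = +1]
  = -(3239/1263)    [QR: both ≡ 3 mod 4, sign flips]
  = -(713/1263)    [3239 ≡ 713 mod 1263]
  = -(1263/713)    [QR: 713 ≡ 1 mod 4, sign kept]
  = -(550/713)    [1263 ≡ 550 mod 713]
  = -(275/713)    [713 ≡ 1 mod 8 ⇒ (2/713) = +1]
  = -(713/275)    [QR: 713 ≡ 1 mod 4, sign kept]
  = -(163/275)    [713 ≡ 163 mod 275]
  = (275/163)    [QR: both ≡ 3 mod 4, sign flips]
  = (112/163)    [275 ≡ 112 mod 163]
  = (7/163)    [163 ≡ 3 mod 8 ⇒ (2/163)^4 = +1]
  = -(163/7)    [QR: both ≡ 3 mod 4, sign flips]
  = -(2/7)    [163 ≡ 2 mod 7]
  = -(1/7)    [7 ≡ 7 mod 8 ⇒ (2/7) = +1]
  = -1    [(1/7) = 1]
Second factor (1973/3239):
(1973/3239)
  = (3239/1973)    [QR: 1973 ≡ 1 mod 4, sign kept]
  = (1266/1973)    [3239 ≡ 1266 mod 1973]
  = -(633/1973)    [1973 ≡ 5 mod 8 ⇒ (2/1973) = -1]
  = -(1973/633)    [QR: 633 ≡ 1 mod 4, sign kept]
  = -(74/633)    [1973 ≡ 74 mod 633]
  = -(37/633)    [633 ≡ 1 mod 8 ⇒ (2/633) = +1]
  = -(633/37)    [QR: 37 ≡ 1 mod 4, sign kept]
  = -(4/37)    [633 ≡ 4 mod 37]
  = -(1/37)    [37 ≡ 5 mod 8 ⇒ (2/37)^2 = +1]
  = -1    [(1/37) = 1]
Product: (-1)·(-1) = 1.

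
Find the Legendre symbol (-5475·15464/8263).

By multiplicativity, (-5475·15464/8263) = (-5475/8263)·(15464/8263).
First factor (-5475/8263):
Pull out -1: (-5475/8263) = (-1/8263)·(5475/8263). Since 8263 ≡ 3 (mod 4), (-1/8263) = -1. Now have -(5475/8263).
Both 5475 ≡ 3 and 8263 ≡ 3 (mod 4), so reciprocity gives (5475/8263) = -(8263/5475). Reduce: 8263 ≡ 2788 (mod 5475). Now have (2788/5475).
Factor out 2: 2788 = 2^2·697. Since 5475 ≡ 3 (mod 8), (2/5475) = -1, and (2/5475)^2 = +1. Now have (697/5475).
697 ≡ 1 (mod 4), so quadratic reciprocity gives (697/5475) = (5475/697). Reduce: 5475 ≡ 596 (mod 697). Now have (596/697).
Factor out 2: 596 = 2^2·149. Since 697 ≡ 1 (mod 8), (2/697) = +1, and (2/697)^2 = +1. Now have (149/697).
149 ≡ 1 (mod 4), so quadratic reciprocity gives (149/697) = (697/149). Reduce: 697 ≡ 101 (mod 149). Now have (101/149).
101 ≡ 1 (mod 4), so quadratic reciprocity gives (101/149) = (149/101). Reduce: 149 ≡ 48 (mod 101). Now have (48/101).
Factor out 2: 48 = 2^4·3. Since 101 ≡ 5 (mod 8), (2/101) = -1, and (2/101)^4 = +1. Now have (3/101).
101 ≡ 1 (mod 4), so quadratic reciprocity gives (3/101) = (101/3). Reduce: 101 ≡ 2 (mod 3). Now have (2/3).
Factor out 2: 2 = 2. Since 3 ≡ 3 (mod 8), (2/3) = -1. Now have -(1/3).
(1/3) = 1. Collecting the sign factors: -1.
Second factor (15464/8263):
Reduce the numerator: 15464 ≡ 7201 (mod 8263), so (15464/8263) = (7201/8263).
7201 ≡ 1 (mod 4), so quadratic reciprocity gives (7201/8263) = (8263/7201). Reduce: 8263 ≡ 1062 (mod 7201). Now have (1062/7201).
Factor out 2: 1062 = 2·531. Since 7201 ≡ 1 (mod 8), (2/7201) = +1. Now have (531/7201).
7201 ≡ 1 (mod 4), so quadratic reciprocity gives (531/7201) = (7201/531). Reduce: 7201 ≡ 298 (mod 531). Now have (298/531).
Factor out 2: 298 = 2·149. Since 531 ≡ 3 (mod 8), (2/531) = -1. Now have -(149/531).
149 ≡ 1 (mod 4), so quadratic reciprocity gives (149/531) = (531/149). Reduce: 531 ≡ 84 (mod 149). Now have -(84/149).
Factor out 2: 84 = 2^2·21. Since 149 ≡ 5 (mod 8), (2/149) = -1, and (2/149)^2 = +1. Now have -(21/149).
21 ≡ 1 (mod 4), so quadratic reciprocity gives (21/149) = (149/21). Reduce: 149 ≡ 2 (mod 21). Now have -(2/21).
Factor out 2: 2 = 2. Since 21 ≡ 5 (mod 8), (2/21) = -1. Now have (1/21).
(1/21) = 1. Collecting the sign factors: 1.
Product: (-1)·(1) = -1.

-1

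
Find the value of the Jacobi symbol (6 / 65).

Factor out 2: 6 = 2·3. Since 65 ≡ 1 (mod 8), (2 / 65) = +1. Now have (3 / 65).
65 ≡ 1 (mod 4), so quadratic reciprocity gives (3 / 65) = (65 / 3). Reduce: 65 ≡ 2 (mod 3). Now have (2 / 3).
Factor out 2: 2 = 2. Since 3 ≡ 3 (mod 8), (2 / 3) = -1. Now have -(1 / 3).
(1 / 3) = 1. Collecting the sign factors: -1.

-1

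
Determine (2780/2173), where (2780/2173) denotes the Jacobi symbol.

1

(2780/2173)
  = (607/2173)    [2780 ≡ 607 mod 2173]
  = (2173/607)    [QR: 2173 ≡ 1 mod 4, sign kept]
  = (352/607)    [2173 ≡ 352 mod 607]
  = (11/607)    [607 ≡ 7 mod 8 ⇒ (2/607)^5 = +1]
  = -(607/11)    [QR: both ≡ 3 mod 4, sign flips]
  = -(2/11)    [607 ≡ 2 mod 11]
  = (1/11)    [11 ≡ 3 mod 8 ⇒ (2/11) = -1]
  = 1    [(1/11) = 1]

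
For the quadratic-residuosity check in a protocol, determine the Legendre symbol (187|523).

1

(187|523)
  = -(523|187)    [QR: both ≡ 3 mod 4, sign flips]
  = -(149|187)    [523 ≡ 149 mod 187]
  = -(187|149)    [QR: 149 ≡ 1 mod 4, sign kept]
  = -(38|149)    [187 ≡ 38 mod 149]
  = (19|149)    [149 ≡ 5 mod 8 ⇒ (2|149) = -1]
  = (149|19)    [QR: 149 ≡ 1 mod 4, sign kept]
  = (16|19)    [149 ≡ 16 mod 19]
  = (1|19)    [19 ≡ 3 mod 8 ⇒ (2|19)^4 = +1]
  = 1    [(1|19) = 1]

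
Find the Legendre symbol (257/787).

1

257 ≡ 1 (mod 4), so quadratic reciprocity gives (257/787) = (787/257). Reduce: 787 ≡ 16 (mod 257). Now have (16/257).
Factor out 2: 16 = 2^4. Since 257 ≡ 1 (mod 8), (2/257) = +1, and (2/257)^4 = +1. Now have (1/257).
(1/257) = 1. Collecting the sign factors: 1.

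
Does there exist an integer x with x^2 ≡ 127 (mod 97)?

no

(127|97)
  = (30|97)    [127 ≡ 30 mod 97]
  = (15|97)    [97 ≡ 1 mod 8 ⇒ (2|97) = +1]
  = (97|15)    [QR: 97 ≡ 1 mod 4, sign kept]
  = (7|15)    [97 ≡ 7 mod 15]
  = -(15|7)    [QR: both ≡ 3 mod 4, sign flips]
  = -(1|7)    [15 ≡ 1 mod 7]
  = -1    [(1|7) = 1]
The Legendre symbol is -1, so x^2 ≡ 127 (mod 97) has no solution.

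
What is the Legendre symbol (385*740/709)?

-1

By multiplicativity, (385·740/709) = (385/709)·(740/709).
First factor (385/709):
385 ≡ 1 (mod 4), so quadratic reciprocity gives (385/709) = (709/385). Reduce: 709 ≡ 324 (mod 385). Now have (324/385).
Factor out 2: 324 = 2^2·81. Since 385 ≡ 1 (mod 8), (2/385) = +1, and (2/385)^2 = +1. Now have (81/385).
81 ≡ 1 (mod 4), so quadratic reciprocity gives (81/385) = (385/81). Reduce: 385 ≡ 61 (mod 81). Now have (61/81).
61 ≡ 1 (mod 4), so quadratic reciprocity gives (61/81) = (81/61). Reduce: 81 ≡ 20 (mod 61). Now have (20/61).
Factor out 2: 20 = 2^2·5. Since 61 ≡ 5 (mod 8), (2/61) = -1, and (2/61)^2 = +1. Now have (5/61).
5 ≡ 1 (mod 4), so quadratic reciprocity gives (5/61) = (61/5). Reduce: 61 ≡ 1 (mod 5). Now have (1/5).
(1/5) = 1. Collecting the sign factors: 1.
Second factor (740/709):
Reduce the numerator: 740 ≡ 31 (mod 709), so (740/709) = (31/709).
709 ≡ 1 (mod 4), so quadratic reciprocity gives (31/709) = (709/31). Reduce: 709 ≡ 27 (mod 31). Now have (27/31).
Both 27 ≡ 3 and 31 ≡ 3 (mod 4), so reciprocity gives (27/31) = -(31/27). Reduce: 31 ≡ 4 (mod 27). Now have -(4/27).
Factor out 2: 4 = 2^2. Since 27 ≡ 3 (mod 8), (2/27) = -1, and (2/27)^2 = +1. Now have -(1/27).
(1/27) = 1. Collecting the sign factors: -1.
Product: (1)·(-1) = -1.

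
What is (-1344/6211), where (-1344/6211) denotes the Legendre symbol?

Pull out -1: (-1344/6211) = (-1/6211)·(1344/6211). Since 6211 ≡ 3 (mod 4), (-1/6211) = -1. Now have -(1344/6211).
Factor out 2: 1344 = 2^6·21. Since 6211 ≡ 3 (mod 8), (2/6211) = -1, and (2/6211)^6 = +1. Now have -(21/6211).
21 ≡ 1 (mod 4), so quadratic reciprocity gives (21/6211) = (6211/21). Reduce: 6211 ≡ 16 (mod 21). Now have -(16/21).
Factor out 2: 16 = 2^4. Since 21 ≡ 5 (mod 8), (2/21) = -1, and (2/21)^4 = +1. Now have -(1/21).
(1/21) = 1. Collecting the sign factors: -1.

-1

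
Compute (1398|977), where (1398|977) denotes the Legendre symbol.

Reduce the numerator: 1398 ≡ 421 (mod 977), so (1398|977) = (421|977).
421 ≡ 1 (mod 4), so quadratic reciprocity gives (421|977) = (977|421). Reduce: 977 ≡ 135 (mod 421). Now have (135|421).
421 ≡ 1 (mod 4), so quadratic reciprocity gives (135|421) = (421|135). Reduce: 421 ≡ 16 (mod 135). Now have (16|135).
Factor out 2: 16 = 2^4. Since 135 ≡ 7 (mod 8), (2|135) = +1, and (2|135)^4 = +1. Now have (1|135).
(1|135) = 1. Collecting the sign factors: 1.

1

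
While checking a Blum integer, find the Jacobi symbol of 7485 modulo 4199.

1

(7485 / 4199)
  = (3286 / 4199)    [7485 ≡ 3286 mod 4199]
  = (1643 / 4199)    [4199 ≡ 7 mod 8 ⇒ (2 / 4199) = +1]
  = -(4199 / 1643)    [QR: both ≡ 3 mod 4, sign flips]
  = -(913 / 1643)    [4199 ≡ 913 mod 1643]
  = -(1643 / 913)    [QR: 913 ≡ 1 mod 4, sign kept]
  = -(730 / 913)    [1643 ≡ 730 mod 913]
  = -(365 / 913)    [913 ≡ 1 mod 8 ⇒ (2 / 913) = +1]
  = -(913 / 365)    [QR: 365 ≡ 1 mod 4, sign kept]
  = -(183 / 365)    [913 ≡ 183 mod 365]
  = -(365 / 183)    [QR: 365 ≡ 1 mod 4, sign kept]
  = -(182 / 183)    [365 ≡ 182 mod 183]
  = -(91 / 183)    [183 ≡ 7 mod 8 ⇒ (2 / 183) = +1]
  = (183 / 91)    [QR: both ≡ 3 mod 4, sign flips]
  = (1 / 91)    [183 ≡ 1 mod 91]
  = 1    [(1 / 91) = 1]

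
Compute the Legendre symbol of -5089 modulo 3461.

Pull out -1: (-5089/3461) = (-1/3461)·(5089/3461). Since 3461 ≡ 1 (mod 4), (-1/3461) = +1. Now have (5089/3461).
Reduce the numerator: 5089 ≡ 1628 (mod 3461), so (5089/3461) = (1628/3461).
Factor out 2: 1628 = 2^2·407. Since 3461 ≡ 5 (mod 8), (2/3461) = -1, and (2/3461)^2 = +1. Now have (407/3461).
3461 ≡ 1 (mod 4), so quadratic reciprocity gives (407/3461) = (3461/407). Reduce: 3461 ≡ 205 (mod 407). Now have (205/407).
205 ≡ 1 (mod 4), so quadratic reciprocity gives (205/407) = (407/205). Reduce: 407 ≡ 202 (mod 205). Now have (202/205).
Factor out 2: 202 = 2·101. Since 205 ≡ 5 (mod 8), (2/205) = -1. Now have -(101/205).
101 ≡ 1 (mod 4), so quadratic reciprocity gives (101/205) = (205/101). Reduce: 205 ≡ 3 (mod 101). Now have -(3/101).
101 ≡ 1 (mod 4), so quadratic reciprocity gives (3/101) = (101/3). Reduce: 101 ≡ 2 (mod 3). Now have -(2/3).
Factor out 2: 2 = 2. Since 3 ≡ 3 (mod 8), (2/3) = -1. Now have (1/3).
(1/3) = 1. Collecting the sign factors: 1.

1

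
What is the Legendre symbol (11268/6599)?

1

(11268/6599)
  = (4669/6599)    [11268 ≡ 4669 mod 6599]
  = (6599/4669)    [QR: 4669 ≡ 1 mod 4, sign kept]
  = (1930/4669)    [6599 ≡ 1930 mod 4669]
  = -(965/4669)    [4669 ≡ 5 mod 8 ⇒ (2/4669) = -1]
  = -(4669/965)    [QR: 965 ≡ 1 mod 4, sign kept]
  = -(809/965)    [4669 ≡ 809 mod 965]
  = -(965/809)    [QR: 809 ≡ 1 mod 4, sign kept]
  = -(156/809)    [965 ≡ 156 mod 809]
  = -(39/809)    [809 ≡ 1 mod 8 ⇒ (2/809)^2 = +1]
  = -(809/39)    [QR: 809 ≡ 1 mod 4, sign kept]
  = -(29/39)    [809 ≡ 29 mod 39]
  = -(39/29)    [QR: 29 ≡ 1 mod 4, sign kept]
  = -(10/29)    [39 ≡ 10 mod 29]
  = (5/29)    [29 ≡ 5 mod 8 ⇒ (2/29) = -1]
  = (29/5)    [QR: 5 ≡ 1 mod 4, sign kept]
  = (4/5)    [29 ≡ 4 mod 5]
  = (1/5)    [5 ≡ 5 mod 8 ⇒ (2/5)^2 = +1]
  = 1    [(1/5) = 1]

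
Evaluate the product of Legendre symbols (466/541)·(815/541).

-1

By multiplicativity, (466·815/541) = (466/541)·(815/541).
First factor (466/541):
(466/541)
  = -(233/541)    [541 ≡ 5 mod 8 ⇒ (2/541) = -1]
  = -(541/233)    [QR: 233 ≡ 1 mod 4, sign kept]
  = -(75/233)    [541 ≡ 75 mod 233]
  = -(233/75)    [QR: 233 ≡ 1 mod 4, sign kept]
  = -(8/75)    [233 ≡ 8 mod 75]
  = (1/75)    [75 ≡ 3 mod 8 ⇒ (2/75)^3 = -1]
  = 1    [(1/75) = 1]
Second factor (815/541):
(815/541)
  = (274/541)    [815 ≡ 274 mod 541]
  = -(137/541)    [541 ≡ 5 mod 8 ⇒ (2/541) = -1]
  = -(541/137)    [QR: 137 ≡ 1 mod 4, sign kept]
  = -(130/137)    [541 ≡ 130 mod 137]
  = -(65/137)    [137 ≡ 1 mod 8 ⇒ (2/137) = +1]
  = -(137/65)    [QR: 65 ≡ 1 mod 4, sign kept]
  = -(7/65)    [137 ≡ 7 mod 65]
  = -(65/7)    [QR: 65 ≡ 1 mod 4, sign kept]
  = -(2/7)    [65 ≡ 2 mod 7]
  = -(1/7)    [7 ≡ 7 mod 8 ⇒ (2/7) = +1]
  = -1    [(1/7) = 1]
Product: (1)·(-1) = -1.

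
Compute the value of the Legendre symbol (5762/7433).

Factor out 2: 5762 = 2·2881. Since 7433 ≡ 1 (mod 8), (2/7433) = +1. Now have (2881/7433).
2881 ≡ 1 (mod 4), so quadratic reciprocity gives (2881/7433) = (7433/2881). Reduce: 7433 ≡ 1671 (mod 2881). Now have (1671/2881).
2881 ≡ 1 (mod 4), so quadratic reciprocity gives (1671/2881) = (2881/1671). Reduce: 2881 ≡ 1210 (mod 1671). Now have (1210/1671).
Factor out 2: 1210 = 2·605. Since 1671 ≡ 7 (mod 8), (2/1671) = +1. Now have (605/1671).
605 ≡ 1 (mod 4), so quadratic reciprocity gives (605/1671) = (1671/605). Reduce: 1671 ≡ 461 (mod 605). Now have (461/605).
461 ≡ 1 (mod 4), so quadratic reciprocity gives (461/605) = (605/461). Reduce: 605 ≡ 144 (mod 461). Now have (144/461).
Factor out 2: 144 = 2^4·9. Since 461 ≡ 5 (mod 8), (2/461) = -1, and (2/461)^4 = +1. Now have (9/461).
9 ≡ 1 (mod 4), so quadratic reciprocity gives (9/461) = (461/9). Reduce: 461 ≡ 2 (mod 9). Now have (2/9).
Factor out 2: 2 = 2. Since 9 ≡ 1 (mod 8), (2/9) = +1. Now have (1/9).
(1/9) = 1. Collecting the sign factors: 1.

1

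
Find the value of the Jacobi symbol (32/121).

Factor out 2: 32 = 2^5. Since 121 ≡ 1 (mod 8), (2/121) = +1, and (2/121)^5 = +1. Now have (1/121).
(1/121) = 1. Collecting the sign factors: 1.

1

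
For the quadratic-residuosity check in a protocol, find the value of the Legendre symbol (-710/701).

Reduce the numerator: -710 ≡ 692 (mod 701), so (-710/701) = (692/701).
Factor out 2: 692 = 2^2·173. Since 701 ≡ 5 (mod 8), (2/701) = -1, and (2/701)^2 = +1. Now have (173/701).
173 ≡ 1 (mod 4), so quadratic reciprocity gives (173/701) = (701/173). Reduce: 701 ≡ 9 (mod 173). Now have (9/173).
9 ≡ 1 (mod 4), so quadratic reciprocity gives (9/173) = (173/9). Reduce: 173 ≡ 2 (mod 9). Now have (2/9).
Factor out 2: 2 = 2. Since 9 ≡ 1 (mod 8), (2/9) = +1. Now have (1/9).
(1/9) = 1. Collecting the sign factors: 1.

1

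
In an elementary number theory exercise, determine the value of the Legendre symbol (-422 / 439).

(-422 / 439)
  = -(422 / 439)    [439 ≡ 3 mod 4 ⇒ (-1 / 439) = -1]
  = -(211 / 439)    [439 ≡ 7 mod 8 ⇒ (2 / 439) = +1]
  = (439 / 211)    [QR: both ≡ 3 mod 4, sign flips]
  = (17 / 211)    [439 ≡ 17 mod 211]
  = (211 / 17)    [QR: 17 ≡ 1 mod 4, sign kept]
  = (7 / 17)    [211 ≡ 7 mod 17]
  = (17 / 7)    [QR: 17 ≡ 1 mod 4, sign kept]
  = (3 / 7)    [17 ≡ 3 mod 7]
  = -(7 / 3)    [QR: both ≡ 3 mod 4, sign flips]
  = -(1 / 3)    [7 ≡ 1 mod 3]
  = -1    [(1 / 3) = 1]

-1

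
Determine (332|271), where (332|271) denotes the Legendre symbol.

1

Reduce the numerator: 332 ≡ 61 (mod 271), so (332|271) = (61|271).
61 ≡ 1 (mod 4), so quadratic reciprocity gives (61|271) = (271|61). Reduce: 271 ≡ 27 (mod 61). Now have (27|61).
61 ≡ 1 (mod 4), so quadratic reciprocity gives (27|61) = (61|27). Reduce: 61 ≡ 7 (mod 27). Now have (7|27).
Both 7 ≡ 3 and 27 ≡ 3 (mod 4), so reciprocity gives (7|27) = -(27|7). Reduce: 27 ≡ 6 (mod 7). Now have -(6|7).
Factor out 2: 6 = 2·3. Since 7 ≡ 7 (mod 8), (2|7) = +1. Now have -(3|7).
Both 3 ≡ 3 and 7 ≡ 3 (mod 4), so reciprocity gives (3|7) = -(7|3). Reduce: 7 ≡ 1 (mod 3). Now have (1|3).
(1|3) = 1. Collecting the sign factors: 1.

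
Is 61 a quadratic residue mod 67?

61 ≡ 1 (mod 4), so quadratic reciprocity gives (61|67) = (67|61). Reduce: 67 ≡ 6 (mod 61). Now have (6|61).
Factor out 2: 6 = 2·3. Since 61 ≡ 5 (mod 8), (2|61) = -1. Now have -(3|61).
61 ≡ 1 (mod 4), so quadratic reciprocity gives (3|61) = (61|3). Reduce: 61 ≡ 1 (mod 3). Now have -(1|3).
(1|3) = 1. Collecting the sign factors: -1.
The Legendre symbol is -1, so x^2 ≡ 61 (mod 67) has no solution.

no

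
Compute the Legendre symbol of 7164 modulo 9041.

(7164/9041)
  = (1791/9041)    [9041 ≡ 1 mod 8 ⇒ (2/9041)^2 = +1]
  = (9041/1791)    [QR: 9041 ≡ 1 mod 4, sign kept]
  = (86/1791)    [9041 ≡ 86 mod 1791]
  = (43/1791)    [1791 ≡ 7 mod 8 ⇒ (2/1791) = +1]
  = -(1791/43)    [QR: both ≡ 3 mod 4, sign flips]
  = -(28/43)    [1791 ≡ 28 mod 43]
  = -(7/43)    [43 ≡ 3 mod 8 ⇒ (2/43)^2 = +1]
  = (43/7)    [QR: both ≡ 3 mod 4, sign flips]
  = (1/7)    [43 ≡ 1 mod 7]
  = 1    [(1/7) = 1]

1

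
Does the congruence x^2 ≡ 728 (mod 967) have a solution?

(728/967)
  = (91/967)    [967 ≡ 7 mod 8 ⇒ (2/967)^3 = +1]
  = -(967/91)    [QR: both ≡ 3 mod 4, sign flips]
  = -(57/91)    [967 ≡ 57 mod 91]
  = -(91/57)    [QR: 57 ≡ 1 mod 4, sign kept]
  = -(34/57)    [91 ≡ 34 mod 57]
  = -(17/57)    [57 ≡ 1 mod 8 ⇒ (2/57) = +1]
  = -(57/17)    [QR: 17 ≡ 1 mod 4, sign kept]
  = -(6/17)    [57 ≡ 6 mod 17]
  = -(3/17)    [17 ≡ 1 mod 8 ⇒ (2/17) = +1]
  = -(17/3)    [QR: 17 ≡ 1 mod 4, sign kept]
  = -(2/3)    [17 ≡ 2 mod 3]
  = (1/3)    [3 ≡ 3 mod 8 ⇒ (2/3) = -1]
  = 1    [(1/3) = 1]
The Legendre symbol is 1, so x^2 ≡ 728 (mod 967) has solution.

yes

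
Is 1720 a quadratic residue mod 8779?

Factor out 2: 1720 = 2^3·215. Since 8779 ≡ 3 (mod 8), (2/8779) = -1, and (2/8779)^3 = -1. Now have -(215/8779).
Both 215 ≡ 3 and 8779 ≡ 3 (mod 4), so reciprocity gives (215/8779) = -(8779/215). Reduce: 8779 ≡ 179 (mod 215). Now have (179/215).
Both 179 ≡ 3 and 215 ≡ 3 (mod 4), so reciprocity gives (179/215) = -(215/179). Reduce: 215 ≡ 36 (mod 179). Now have -(36/179).
Factor out 2: 36 = 2^2·9. Since 179 ≡ 3 (mod 8), (2/179) = -1, and (2/179)^2 = +1. Now have -(9/179).
9 ≡ 1 (mod 4), so quadratic reciprocity gives (9/179) = (179/9). Reduce: 179 ≡ 8 (mod 9). Now have -(8/9).
Factor out 2: 8 = 2^3. Since 9 ≡ 1 (mod 8), (2/9) = +1, and (2/9)^3 = +1. Now have -(1/9).
(1/9) = 1. Collecting the sign factors: -1.
The Legendre symbol is -1, so x^2 ≡ 1720 (mod 8779) has no solution.

no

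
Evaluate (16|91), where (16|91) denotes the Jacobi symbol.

1

(16|91)
  = (1|91)    [91 ≡ 3 mod 8 ⇒ (2|91)^4 = +1]
  = 1    [(1|91) = 1]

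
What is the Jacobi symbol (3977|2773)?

1

Reduce the numerator: 3977 ≡ 1204 (mod 2773), so (3977|2773) = (1204|2773).
Factor out 2: 1204 = 2^2·301. Since 2773 ≡ 5 (mod 8), (2|2773) = -1, and (2|2773)^2 = +1. Now have (301|2773).
301 ≡ 1 (mod 4), so quadratic reciprocity gives (301|2773) = (2773|301). Reduce: 2773 ≡ 64 (mod 301). Now have (64|301).
Factor out 2: 64 = 2^6. Since 301 ≡ 5 (mod 8), (2|301) = -1, and (2|301)^6 = +1. Now have (1|301).
(1|301) = 1. Collecting the sign factors: 1.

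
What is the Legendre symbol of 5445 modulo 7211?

5445 ≡ 1 (mod 4), so quadratic reciprocity gives (5445 / 7211) = (7211 / 5445). Reduce: 7211 ≡ 1766 (mod 5445). Now have (1766 / 5445).
Factor out 2: 1766 = 2·883. Since 5445 ≡ 5 (mod 8), (2 / 5445) = -1. Now have -(883 / 5445).
5445 ≡ 1 (mod 4), so quadratic reciprocity gives (883 / 5445) = (5445 / 883). Reduce: 5445 ≡ 147 (mod 883). Now have -(147 / 883).
Both 147 ≡ 3 and 883 ≡ 3 (mod 4), so reciprocity gives (147 / 883) = -(883 / 147). Reduce: 883 ≡ 1 (mod 147). Now have (1 / 147).
(1 / 147) = 1. Collecting the sign factors: 1.

1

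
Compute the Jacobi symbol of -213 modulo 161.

-1

Pull out -1: (-213 / 161) = (-1 / 161)·(213 / 161). Since 161 ≡ 1 (mod 4), (-1 / 161) = +1. Now have (213 / 161).
Reduce the numerator: 213 ≡ 52 (mod 161), so (213 / 161) = (52 / 161).
Factor out 2: 52 = 2^2·13. Since 161 ≡ 1 (mod 8), (2 / 161) = +1, and (2 / 161)^2 = +1. Now have (13 / 161).
13 ≡ 1 (mod 4), so quadratic reciprocity gives (13 / 161) = (161 / 13). Reduce: 161 ≡ 5 (mod 13). Now have (5 / 13).
5 ≡ 1 (mod 4), so quadratic reciprocity gives (5 / 13) = (13 / 5). Reduce: 13 ≡ 3 (mod 5). Now have (3 / 5).
5 ≡ 1 (mod 4), so quadratic reciprocity gives (3 / 5) = (5 / 3). Reduce: 5 ≡ 2 (mod 3). Now have (2 / 3).
Factor out 2: 2 = 2. Since 3 ≡ 3 (mod 8), (2 / 3) = -1. Now have -(1 / 3).
(1 / 3) = 1. Collecting the sign factors: -1.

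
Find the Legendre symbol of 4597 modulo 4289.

1

Reduce the numerator: 4597 ≡ 308 (mod 4289), so (4597 / 4289) = (308 / 4289).
Factor out 2: 308 = 2^2·77. Since 4289 ≡ 1 (mod 8), (2 / 4289) = +1, and (2 / 4289)^2 = +1. Now have (77 / 4289).
77 ≡ 1 (mod 4), so quadratic reciprocity gives (77 / 4289) = (4289 / 77). Reduce: 4289 ≡ 54 (mod 77). Now have (54 / 77).
Factor out 2: 54 = 2·27. Since 77 ≡ 5 (mod 8), (2 / 77) = -1. Now have -(27 / 77).
77 ≡ 1 (mod 4), so quadratic reciprocity gives (27 / 77) = (77 / 27). Reduce: 77 ≡ 23 (mod 27). Now have -(23 / 27).
Both 23 ≡ 3 and 27 ≡ 3 (mod 4), so reciprocity gives (23 / 27) = -(27 / 23). Reduce: 27 ≡ 4 (mod 23). Now have (4 / 23).
Factor out 2: 4 = 2^2. Since 23 ≡ 7 (mod 8), (2 / 23) = +1, and (2 / 23)^2 = +1. Now have (1 / 23).
(1 / 23) = 1. Collecting the sign factors: 1.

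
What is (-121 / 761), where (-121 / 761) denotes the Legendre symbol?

(-121 / 761)
  = (640 / 761)    [-121 ≡ 640 mod 761]
  = (5 / 761)    [761 ≡ 1 mod 8 ⇒ (2 / 761)^7 = +1]
  = (761 / 5)    [QR: 5 ≡ 1 mod 4, sign kept]
  = (1 / 5)    [761 ≡ 1 mod 5]
  = 1    [(1 / 5) = 1]

1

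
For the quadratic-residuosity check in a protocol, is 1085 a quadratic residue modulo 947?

Reduce the numerator: 1085 ≡ 138 (mod 947), so (1085|947) = (138|947).
Factor out 2: 138 = 2·69. Since 947 ≡ 3 (mod 8), (2|947) = -1. Now have -(69|947).
69 ≡ 1 (mod 4), so quadratic reciprocity gives (69|947) = (947|69). Reduce: 947 ≡ 50 (mod 69). Now have -(50|69).
Factor out 2: 50 = 2·25. Since 69 ≡ 5 (mod 8), (2|69) = -1. Now have (25|69).
25 ≡ 1 (mod 4), so quadratic reciprocity gives (25|69) = (69|25). Reduce: 69 ≡ 19 (mod 25). Now have (19|25).
25 ≡ 1 (mod 4), so quadratic reciprocity gives (19|25) = (25|19). Reduce: 25 ≡ 6 (mod 19). Now have (6|19).
Factor out 2: 6 = 2·3. Since 19 ≡ 3 (mod 8), (2|19) = -1. Now have -(3|19).
Both 3 ≡ 3 and 19 ≡ 3 (mod 4), so reciprocity gives (3|19) = -(19|3). Reduce: 19 ≡ 1 (mod 3). Now have (1|3).
(1|3) = 1. Collecting the sign factors: 1.
The Legendre symbol is 1, so x^2 ≡ 1085 (mod 947) has solution.

yes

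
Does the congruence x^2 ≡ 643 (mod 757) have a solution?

no

(643|757)
  = (757|643)    [QR: 757 ≡ 1 mod 4, sign kept]
  = (114|643)    [757 ≡ 114 mod 643]
  = -(57|643)    [643 ≡ 3 mod 8 ⇒ (2|643) = -1]
  = -(643|57)    [QR: 57 ≡ 1 mod 4, sign kept]
  = -(16|57)    [643 ≡ 16 mod 57]
  = -(1|57)    [57 ≡ 1 mod 8 ⇒ (2|57)^4 = +1]
  = -1    [(1|57) = 1]
The Legendre symbol is -1, so x^2 ≡ 643 (mod 757) has no solution.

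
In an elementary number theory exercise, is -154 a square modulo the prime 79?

yes

Reduce the numerator: -154 ≡ 4 (mod 79), so (-154|79) = (4|79).
Factor out 2: 4 = 2^2. Since 79 ≡ 7 (mod 8), (2|79) = +1, and (2|79)^2 = +1. Now have (1|79).
(1|79) = 1. Collecting the sign factors: 1.
(-154|79) = 1, and 79 is prime, so -154 is a quadratic residue mod 79.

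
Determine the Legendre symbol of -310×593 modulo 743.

-1

By multiplicativity, (-310·593/743) = (-310/743)·(593/743).
First factor (-310/743):
Pull out -1: (-310/743) = (-1/743)·(310/743). Since 743 ≡ 3 (mod 4), (-1/743) = -1. Now have -(310/743).
Factor out 2: 310 = 2·155. Since 743 ≡ 7 (mod 8), (2/743) = +1. Now have -(155/743).
Both 155 ≡ 3 and 743 ≡ 3 (mod 4), so reciprocity gives (155/743) = -(743/155). Reduce: 743 ≡ 123 (mod 155). Now have (123/155).
Both 123 ≡ 3 and 155 ≡ 3 (mod 4), so reciprocity gives (123/155) = -(155/123). Reduce: 155 ≡ 32 (mod 123). Now have -(32/123).
Factor out 2: 32 = 2^5. Since 123 ≡ 3 (mod 8), (2/123) = -1, and (2/123)^5 = -1. Now have (1/123).
(1/123) = 1. Collecting the sign factors: 1.
Second factor (593/743):
593 ≡ 1 (mod 4), so quadratic reciprocity gives (593/743) = (743/593). Reduce: 743 ≡ 150 (mod 593). Now have (150/593).
Factor out 2: 150 = 2·75. Since 593 ≡ 1 (mod 8), (2/593) = +1. Now have (75/593).
593 ≡ 1 (mod 4), so quadratic reciprocity gives (75/593) = (593/75). Reduce: 593 ≡ 68 (mod 75). Now have (68/75).
Factor out 2: 68 = 2^2·17. Since 75 ≡ 3 (mod 8), (2/75) = -1, and (2/75)^2 = +1. Now have (17/75).
17 ≡ 1 (mod 4), so quadratic reciprocity gives (17/75) = (75/17). Reduce: 75 ≡ 7 (mod 17). Now have (7/17).
17 ≡ 1 (mod 4), so quadratic reciprocity gives (7/17) = (17/7). Reduce: 17 ≡ 3 (mod 7). Now have (3/7).
Both 3 ≡ 3 and 7 ≡ 3 (mod 4), so reciprocity gives (3/7) = -(7/3). Reduce: 7 ≡ 1 (mod 3). Now have -(1/3).
(1/3) = 1. Collecting the sign factors: -1.
Product: (1)·(-1) = -1.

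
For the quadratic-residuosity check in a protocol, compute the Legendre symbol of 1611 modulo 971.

-1

Reduce the numerator: 1611 ≡ 640 (mod 971), so (1611/971) = (640/971).
Factor out 2: 640 = 2^7·5. Since 971 ≡ 3 (mod 8), (2/971) = -1, and (2/971)^7 = -1. Now have -(5/971).
5 ≡ 1 (mod 4), so quadratic reciprocity gives (5/971) = (971/5). Reduce: 971 ≡ 1 (mod 5). Now have -(1/5).
(1/5) = 1. Collecting the sign factors: -1.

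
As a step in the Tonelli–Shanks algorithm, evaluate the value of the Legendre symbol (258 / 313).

-1

Factor out 2: 258 = 2·129. Since 313 ≡ 1 (mod 8), (2 / 313) = +1. Now have (129 / 313).
129 ≡ 1 (mod 4), so quadratic reciprocity gives (129 / 313) = (313 / 129). Reduce: 313 ≡ 55 (mod 129). Now have (55 / 129).
129 ≡ 1 (mod 4), so quadratic reciprocity gives (55 / 129) = (129 / 55). Reduce: 129 ≡ 19 (mod 55). Now have (19 / 55).
Both 19 ≡ 3 and 55 ≡ 3 (mod 4), so reciprocity gives (19 / 55) = -(55 / 19). Reduce: 55 ≡ 17 (mod 19). Now have -(17 / 19).
17 ≡ 1 (mod 4), so quadratic reciprocity gives (17 / 19) = (19 / 17). Reduce: 19 ≡ 2 (mod 17). Now have -(2 / 17).
Factor out 2: 2 = 2. Since 17 ≡ 1 (mod 8), (2 / 17) = +1. Now have -(1 / 17).
(1 / 17) = 1. Collecting the sign factors: -1.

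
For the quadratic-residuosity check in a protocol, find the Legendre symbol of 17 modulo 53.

1

17 ≡ 1 (mod 4), so quadratic reciprocity gives (17|53) = (53|17). Reduce: 53 ≡ 2 (mod 17). Now have (2|17).
Factor out 2: 2 = 2. Since 17 ≡ 1 (mod 8), (2|17) = +1. Now have (1|17).
(1|17) = 1. Collecting the sign factors: 1.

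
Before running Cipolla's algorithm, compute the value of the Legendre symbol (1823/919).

Reduce the numerator: 1823 ≡ 904 (mod 919), so (1823/919) = (904/919).
Factor out 2: 904 = 2^3·113. Since 919 ≡ 7 (mod 8), (2/919) = +1, and (2/919)^3 = +1. Now have (113/919).
113 ≡ 1 (mod 4), so quadratic reciprocity gives (113/919) = (919/113). Reduce: 919 ≡ 15 (mod 113). Now have (15/113).
113 ≡ 1 (mod 4), so quadratic reciprocity gives (15/113) = (113/15). Reduce: 113 ≡ 8 (mod 15). Now have (8/15).
Factor out 2: 8 = 2^3. Since 15 ≡ 7 (mod 8), (2/15) = +1, and (2/15)^3 = +1. Now have (1/15).
(1/15) = 1. Collecting the sign factors: 1.

1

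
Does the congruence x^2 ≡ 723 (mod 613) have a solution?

no

Reduce the numerator: 723 ≡ 110 (mod 613), so (723|613) = (110|613).
Factor out 2: 110 = 2·55. Since 613 ≡ 5 (mod 8), (2|613) = -1. Now have -(55|613).
613 ≡ 1 (mod 4), so quadratic reciprocity gives (55|613) = (613|55). Reduce: 613 ≡ 8 (mod 55). Now have -(8|55).
Factor out 2: 8 = 2^3. Since 55 ≡ 7 (mod 8), (2|55) = +1, and (2|55)^3 = +1. Now have -(1|55).
(1|55) = 1. Collecting the sign factors: -1.
The Legendre symbol is -1, so x^2 ≡ 723 (mod 613) has no solution.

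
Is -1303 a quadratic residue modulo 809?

Reduce the numerator: -1303 ≡ 315 (mod 809), so (-1303/809) = (315/809).
809 ≡ 1 (mod 4), so quadratic reciprocity gives (315/809) = (809/315). Reduce: 809 ≡ 179 (mod 315). Now have (179/315).
Both 179 ≡ 3 and 315 ≡ 3 (mod 4), so reciprocity gives (179/315) = -(315/179). Reduce: 315 ≡ 136 (mod 179). Now have -(136/179).
Factor out 2: 136 = 2^3·17. Since 179 ≡ 3 (mod 8), (2/179) = -1, and (2/179)^3 = -1. Now have (17/179).
17 ≡ 1 (mod 4), so quadratic reciprocity gives (17/179) = (179/17). Reduce: 179 ≡ 9 (mod 17). Now have (9/17).
9 ≡ 1 (mod 4), so quadratic reciprocity gives (9/17) = (17/9). Reduce: 17 ≡ 8 (mod 9). Now have (8/9).
Factor out 2: 8 = 2^3. Since 9 ≡ 1 (mod 8), (2/9) = +1, and (2/9)^3 = +1. Now have (1/9).
(1/9) = 1. Collecting the sign factors: 1.
The Legendre symbol is 1, so x^2 ≡ -1303 (mod 809) has solution.

yes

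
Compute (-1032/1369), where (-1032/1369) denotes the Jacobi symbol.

Reduce the numerator: -1032 ≡ 337 (mod 1369), so (-1032/1369) = (337/1369).
337 ≡ 1 (mod 4), so quadratic reciprocity gives (337/1369) = (1369/337). Reduce: 1369 ≡ 21 (mod 337). Now have (21/337).
21 ≡ 1 (mod 4), so quadratic reciprocity gives (21/337) = (337/21). Reduce: 337 ≡ 1 (mod 21). Now have (1/21).
(1/21) = 1. Collecting the sign factors: 1.

1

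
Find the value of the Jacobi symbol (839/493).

(839/493)
  = (346/493)    [839 ≡ 346 mod 493]
  = -(173/493)    [493 ≡ 5 mod 8 ⇒ (2/493) = -1]
  = -(493/173)    [QR: 173 ≡ 1 mod 4, sign kept]
  = -(147/173)    [493 ≡ 147 mod 173]
  = -(173/147)    [QR: 173 ≡ 1 mod 4, sign kept]
  = -(26/147)    [173 ≡ 26 mod 147]
  = (13/147)    [147 ≡ 3 mod 8 ⇒ (2/147) = -1]
  = (147/13)    [QR: 13 ≡ 1 mod 4, sign kept]
  = (4/13)    [147 ≡ 4 mod 13]
  = (1/13)    [13 ≡ 5 mod 8 ⇒ (2/13)^2 = +1]
  = 1    [(1/13) = 1]

1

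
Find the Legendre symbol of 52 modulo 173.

1

(52 / 173)
  = (13 / 173)    [173 ≡ 5 mod 8 ⇒ (2 / 173)^2 = +1]
  = (173 / 13)    [QR: 13 ≡ 1 mod 4, sign kept]
  = (4 / 13)    [173 ≡ 4 mod 13]
  = (1 / 13)    [13 ≡ 5 mod 8 ⇒ (2 / 13)^2 = +1]
  = 1    [(1 / 13) = 1]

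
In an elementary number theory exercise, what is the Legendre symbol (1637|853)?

1

Reduce the numerator: 1637 ≡ 784 (mod 853), so (1637|853) = (784|853).
Factor out 2: 784 = 2^4·49. Since 853 ≡ 5 (mod 8), (2|853) = -1, and (2|853)^4 = +1. Now have (49|853).
49 ≡ 1 (mod 4), so quadratic reciprocity gives (49|853) = (853|49). Reduce: 853 ≡ 20 (mod 49). Now have (20|49).
Factor out 2: 20 = 2^2·5. Since 49 ≡ 1 (mod 8), (2|49) = +1, and (2|49)^2 = +1. Now have (5|49).
5 ≡ 1 (mod 4), so quadratic reciprocity gives (5|49) = (49|5). Reduce: 49 ≡ 4 (mod 5). Now have (4|5).
Factor out 2: 4 = 2^2. Since 5 ≡ 5 (mod 8), (2|5) = -1, and (2|5)^2 = +1. Now have (1|5).
(1|5) = 1. Collecting the sign factors: 1.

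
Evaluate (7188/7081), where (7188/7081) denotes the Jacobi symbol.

1

Reduce the numerator: 7188 ≡ 107 (mod 7081), so (7188/7081) = (107/7081).
7081 ≡ 1 (mod 4), so quadratic reciprocity gives (107/7081) = (7081/107). Reduce: 7081 ≡ 19 (mod 107). Now have (19/107).
Both 19 ≡ 3 and 107 ≡ 3 (mod 4), so reciprocity gives (19/107) = -(107/19). Reduce: 107 ≡ 12 (mod 19). Now have -(12/19).
Factor out 2: 12 = 2^2·3. Since 19 ≡ 3 (mod 8), (2/19) = -1, and (2/19)^2 = +1. Now have -(3/19).
Both 3 ≡ 3 and 19 ≡ 3 (mod 4), so reciprocity gives (3/19) = -(19/3). Reduce: 19 ≡ 1 (mod 3). Now have (1/3).
(1/3) = 1. Collecting the sign factors: 1.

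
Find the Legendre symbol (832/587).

-1

(832/587)
  = (245/587)    [832 ≡ 245 mod 587]
  = (587/245)    [QR: 245 ≡ 1 mod 4, sign kept]
  = (97/245)    [587 ≡ 97 mod 245]
  = (245/97)    [QR: 97 ≡ 1 mod 4, sign kept]
  = (51/97)    [245 ≡ 51 mod 97]
  = (97/51)    [QR: 97 ≡ 1 mod 4, sign kept]
  = (46/51)    [97 ≡ 46 mod 51]
  = -(23/51)    [51 ≡ 3 mod 8 ⇒ (2/51) = -1]
  = (51/23)    [QR: both ≡ 3 mod 4, sign flips]
  = (5/23)    [51 ≡ 5 mod 23]
  = (23/5)    [QR: 5 ≡ 1 mod 4, sign kept]
  = (3/5)    [23 ≡ 3 mod 5]
  = (5/3)    [QR: 5 ≡ 1 mod 4, sign kept]
  = (2/3)    [5 ≡ 2 mod 3]
  = -(1/3)    [3 ≡ 3 mod 8 ⇒ (2/3) = -1]
  = -1    [(1/3) = 1]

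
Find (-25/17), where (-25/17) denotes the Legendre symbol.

(-25/17)
  = (9/17)    [-25 ≡ 9 mod 17]
  = (17/9)    [QR: 9 ≡ 1 mod 4, sign kept]
  = (8/9)    [17 ≡ 8 mod 9]
  = (1/9)    [9 ≡ 1 mod 8 ⇒ (2/9)^3 = +1]
  = 1    [(1/9) = 1]

1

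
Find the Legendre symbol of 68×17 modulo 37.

1

By multiplicativity, (68·17/37) = (68/37)·(17/37).
First factor (68/37):
(68/37)
  = (31/37)    [68 ≡ 31 mod 37]
  = (37/31)    [QR: 37 ≡ 1 mod 4, sign kept]
  = (6/31)    [37 ≡ 6 mod 31]
  = (3/31)    [31 ≡ 7 mod 8 ⇒ (2/31) = +1]
  = -(31/3)    [QR: both ≡ 3 mod 4, sign flips]
  = -(1/3)    [31 ≡ 1 mod 3]
  = -1    [(1/3) = 1]
Second factor (17/37):
(17/37)
  = (37/17)    [QR: 17 ≡ 1 mod 4, sign kept]
  = (3/17)    [37 ≡ 3 mod 17]
  = (17/3)    [QR: 17 ≡ 1 mod 4, sign kept]
  = (2/3)    [17 ≡ 2 mod 3]
  = -(1/3)    [3 ≡ 3 mod 8 ⇒ (2/3) = -1]
  = -1    [(1/3) = 1]
Product: (-1)·(-1) = 1.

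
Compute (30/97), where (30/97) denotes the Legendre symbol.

-1

(30/97)
  = (15/97)    [97 ≡ 1 mod 8 ⇒ (2/97) = +1]
  = (97/15)    [QR: 97 ≡ 1 mod 4, sign kept]
  = (7/15)    [97 ≡ 7 mod 15]
  = -(15/7)    [QR: both ≡ 3 mod 4, sign flips]
  = -(1/7)    [15 ≡ 1 mod 7]
  = -1    [(1/7) = 1]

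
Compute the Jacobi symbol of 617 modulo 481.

Reduce the numerator: 617 ≡ 136 (mod 481), so (617 / 481) = (136 / 481).
Factor out 2: 136 = 2^3·17. Since 481 ≡ 1 (mod 8), (2 / 481) = +1, and (2 / 481)^3 = +1. Now have (17 / 481).
17 ≡ 1 (mod 4), so quadratic reciprocity gives (17 / 481) = (481 / 17). Reduce: 481 ≡ 5 (mod 17). Now have (5 / 17).
5 ≡ 1 (mod 4), so quadratic reciprocity gives (5 / 17) = (17 / 5). Reduce: 17 ≡ 2 (mod 5). Now have (2 / 5).
Factor out 2: 2 = 2. Since 5 ≡ 5 (mod 8), (2 / 5) = -1. Now have -(1 / 5).
(1 / 5) = 1. Collecting the sign factors: -1.

-1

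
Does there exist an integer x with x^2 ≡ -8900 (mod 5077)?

yes

Pull out -1: (-8900/5077) = (-1/5077)·(8900/5077). Since 5077 ≡ 1 (mod 4), (-1/5077) = +1. Now have (8900/5077).
Reduce the numerator: 8900 ≡ 3823 (mod 5077), so (8900/5077) = (3823/5077).
5077 ≡ 1 (mod 4), so quadratic reciprocity gives (3823/5077) = (5077/3823). Reduce: 5077 ≡ 1254 (mod 3823). Now have (1254/3823).
Factor out 2: 1254 = 2·627. Since 3823 ≡ 7 (mod 8), (2/3823) = +1. Now have (627/3823).
Both 627 ≡ 3 and 3823 ≡ 3 (mod 4), so reciprocity gives (627/3823) = -(3823/627). Reduce: 3823 ≡ 61 (mod 627). Now have -(61/627).
61 ≡ 1 (mod 4), so quadratic reciprocity gives (61/627) = (627/61). Reduce: 627 ≡ 17 (mod 61). Now have -(17/61).
17 ≡ 1 (mod 4), so quadratic reciprocity gives (17/61) = (61/17). Reduce: 61 ≡ 10 (mod 17). Now have -(10/17).
Factor out 2: 10 = 2·5. Since 17 ≡ 1 (mod 8), (2/17) = +1. Now have -(5/17).
5 ≡ 1 (mod 4), so quadratic reciprocity gives (5/17) = (17/5). Reduce: 17 ≡ 2 (mod 5). Now have -(2/5).
Factor out 2: 2 = 2. Since 5 ≡ 5 (mod 8), (2/5) = -1. Now have (1/5).
(1/5) = 1. Collecting the sign factors: 1.
The Legendre symbol is 1, so x^2 ≡ -8900 (mod 5077) has solution.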